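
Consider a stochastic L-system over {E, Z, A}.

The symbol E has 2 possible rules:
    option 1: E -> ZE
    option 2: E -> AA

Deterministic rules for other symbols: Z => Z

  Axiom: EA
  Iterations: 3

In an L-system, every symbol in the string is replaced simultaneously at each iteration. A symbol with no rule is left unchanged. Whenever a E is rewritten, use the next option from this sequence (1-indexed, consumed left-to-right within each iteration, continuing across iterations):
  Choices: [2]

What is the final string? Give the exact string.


Step 0: EA
Step 1: AAA  (used choices [2])
Step 2: AAA  (used choices [])
Step 3: AAA  (used choices [])

Answer: AAA


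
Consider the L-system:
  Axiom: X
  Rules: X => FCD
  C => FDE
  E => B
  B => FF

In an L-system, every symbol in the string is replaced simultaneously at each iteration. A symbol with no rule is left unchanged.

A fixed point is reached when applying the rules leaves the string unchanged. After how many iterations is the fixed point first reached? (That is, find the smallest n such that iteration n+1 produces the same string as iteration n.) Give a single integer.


Answer: 4

Derivation:
Step 0: X
Step 1: FCD
Step 2: FFDED
Step 3: FFDBD
Step 4: FFDFFD
Step 5: FFDFFD  (unchanged — fixed point at step 4)


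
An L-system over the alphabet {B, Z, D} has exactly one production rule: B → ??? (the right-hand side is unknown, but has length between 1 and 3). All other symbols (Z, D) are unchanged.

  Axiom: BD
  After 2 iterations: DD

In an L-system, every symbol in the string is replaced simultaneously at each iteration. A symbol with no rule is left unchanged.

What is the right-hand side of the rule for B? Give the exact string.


Trying B → D:
  Step 0: BD
  Step 1: DD
  Step 2: DD
Matches the given result.

Answer: D


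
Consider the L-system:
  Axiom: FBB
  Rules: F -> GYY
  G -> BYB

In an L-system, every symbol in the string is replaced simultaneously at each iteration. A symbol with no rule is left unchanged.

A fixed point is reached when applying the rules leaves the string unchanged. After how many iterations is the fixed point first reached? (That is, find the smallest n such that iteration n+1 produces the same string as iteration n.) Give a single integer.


Step 0: FBB
Step 1: GYYBB
Step 2: BYBYYBB
Step 3: BYBYYBB  (unchanged — fixed point at step 2)

Answer: 2


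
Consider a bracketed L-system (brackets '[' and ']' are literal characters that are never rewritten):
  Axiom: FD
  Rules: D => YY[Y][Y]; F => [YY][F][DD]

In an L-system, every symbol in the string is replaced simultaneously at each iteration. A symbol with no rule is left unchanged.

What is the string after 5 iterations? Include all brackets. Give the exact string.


Answer: [YY][[YY][[YY][[YY][[YY][F][DD]][YY[Y][Y]YY[Y][Y]]][YY[Y][Y]YY[Y][Y]]][YY[Y][Y]YY[Y][Y]]][YY[Y][Y]YY[Y][Y]]YY[Y][Y]

Derivation:
Step 0: FD
Step 1: [YY][F][DD]YY[Y][Y]
Step 2: [YY][[YY][F][DD]][YY[Y][Y]YY[Y][Y]]YY[Y][Y]
Step 3: [YY][[YY][[YY][F][DD]][YY[Y][Y]YY[Y][Y]]][YY[Y][Y]YY[Y][Y]]YY[Y][Y]
Step 4: [YY][[YY][[YY][[YY][F][DD]][YY[Y][Y]YY[Y][Y]]][YY[Y][Y]YY[Y][Y]]][YY[Y][Y]YY[Y][Y]]YY[Y][Y]
Step 5: [YY][[YY][[YY][[YY][[YY][F][DD]][YY[Y][Y]YY[Y][Y]]][YY[Y][Y]YY[Y][Y]]][YY[Y][Y]YY[Y][Y]]][YY[Y][Y]YY[Y][Y]]YY[Y][Y]


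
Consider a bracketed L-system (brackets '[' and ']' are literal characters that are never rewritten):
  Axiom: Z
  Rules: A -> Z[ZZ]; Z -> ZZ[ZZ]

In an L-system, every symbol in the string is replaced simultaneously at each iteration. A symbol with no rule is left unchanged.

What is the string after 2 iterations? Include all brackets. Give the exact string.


Step 0: Z
Step 1: ZZ[ZZ]
Step 2: ZZ[ZZ]ZZ[ZZ][ZZ[ZZ]ZZ[ZZ]]

Answer: ZZ[ZZ]ZZ[ZZ][ZZ[ZZ]ZZ[ZZ]]


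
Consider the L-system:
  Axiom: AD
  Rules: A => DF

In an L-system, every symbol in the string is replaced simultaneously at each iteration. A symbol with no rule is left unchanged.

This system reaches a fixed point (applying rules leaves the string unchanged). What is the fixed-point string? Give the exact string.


Step 0: AD
Step 1: DFD
Step 2: DFD  (unchanged — fixed point at step 1)

Answer: DFD


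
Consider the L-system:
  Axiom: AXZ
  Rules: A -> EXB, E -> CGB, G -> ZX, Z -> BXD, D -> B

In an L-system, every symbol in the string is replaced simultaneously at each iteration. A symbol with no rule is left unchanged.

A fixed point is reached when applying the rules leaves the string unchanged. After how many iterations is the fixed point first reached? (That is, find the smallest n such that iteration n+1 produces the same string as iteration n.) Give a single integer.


Answer: 5

Derivation:
Step 0: AXZ
Step 1: EXBXBXD
Step 2: CGBXBXBXB
Step 3: CZXBXBXBXB
Step 4: CBXDXBXBXBXB
Step 5: CBXBXBXBXBXB
Step 6: CBXBXBXBXBXB  (unchanged — fixed point at step 5)


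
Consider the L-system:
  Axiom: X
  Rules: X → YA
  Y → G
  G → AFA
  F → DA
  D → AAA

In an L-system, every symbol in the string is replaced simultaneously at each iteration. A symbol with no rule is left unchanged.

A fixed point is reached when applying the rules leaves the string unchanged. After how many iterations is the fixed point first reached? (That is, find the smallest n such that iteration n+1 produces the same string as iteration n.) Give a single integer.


Step 0: X
Step 1: YA
Step 2: GA
Step 3: AFAA
Step 4: ADAAA
Step 5: AAAAAAA
Step 6: AAAAAAA  (unchanged — fixed point at step 5)

Answer: 5


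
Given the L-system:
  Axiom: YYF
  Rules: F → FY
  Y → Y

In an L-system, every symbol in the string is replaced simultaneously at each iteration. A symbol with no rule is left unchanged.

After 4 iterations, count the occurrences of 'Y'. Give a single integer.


Step 0: YYF  (2 'Y')
Step 1: YYFY  (3 'Y')
Step 2: YYFYY  (4 'Y')
Step 3: YYFYYY  (5 'Y')
Step 4: YYFYYYY  (6 'Y')

Answer: 6


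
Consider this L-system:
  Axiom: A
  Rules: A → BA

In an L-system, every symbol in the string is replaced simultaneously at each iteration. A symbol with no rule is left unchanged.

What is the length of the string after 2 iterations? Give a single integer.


Step 0: length = 1
Step 1: length = 2
Step 2: length = 3

Answer: 3


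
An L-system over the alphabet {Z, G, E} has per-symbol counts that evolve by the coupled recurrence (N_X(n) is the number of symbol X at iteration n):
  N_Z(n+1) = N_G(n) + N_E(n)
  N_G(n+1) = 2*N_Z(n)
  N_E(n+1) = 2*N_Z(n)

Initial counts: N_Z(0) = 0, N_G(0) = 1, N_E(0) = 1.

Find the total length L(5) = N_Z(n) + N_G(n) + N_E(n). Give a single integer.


Step 0: N_Z=0, N_G=1, N_E=1, L=2
Step 1: N_Z=2, N_G=0, N_E=0, L=2
Step 2: N_Z=0, N_G=4, N_E=4, L=8
Step 3: N_Z=8, N_G=0, N_E=0, L=8
Step 4: N_Z=0, N_G=16, N_E=16, L=32
Step 5: N_Z=32, N_G=0, N_E=0, L=32

Answer: 32


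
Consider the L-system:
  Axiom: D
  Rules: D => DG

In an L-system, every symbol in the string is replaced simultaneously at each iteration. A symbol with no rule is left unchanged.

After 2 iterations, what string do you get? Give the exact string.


Answer: DGG

Derivation:
Step 0: D
Step 1: DG
Step 2: DGG


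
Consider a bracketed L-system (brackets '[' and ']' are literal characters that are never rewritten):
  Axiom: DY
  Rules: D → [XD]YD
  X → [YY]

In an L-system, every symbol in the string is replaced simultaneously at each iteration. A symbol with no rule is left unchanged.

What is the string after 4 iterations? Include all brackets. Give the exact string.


Answer: [[YY][[YY][[YY][XD]YD]Y[XD]YD]Y[[YY][XD]YD]Y[XD]YD]Y[[YY][[YY][XD]YD]Y[XD]YD]Y[[YY][XD]YD]Y[XD]YDY

Derivation:
Step 0: DY
Step 1: [XD]YDY
Step 2: [[YY][XD]YD]Y[XD]YDY
Step 3: [[YY][[YY][XD]YD]Y[XD]YD]Y[[YY][XD]YD]Y[XD]YDY
Step 4: [[YY][[YY][[YY][XD]YD]Y[XD]YD]Y[[YY][XD]YD]Y[XD]YD]Y[[YY][[YY][XD]YD]Y[XD]YD]Y[[YY][XD]YD]Y[XD]YDY


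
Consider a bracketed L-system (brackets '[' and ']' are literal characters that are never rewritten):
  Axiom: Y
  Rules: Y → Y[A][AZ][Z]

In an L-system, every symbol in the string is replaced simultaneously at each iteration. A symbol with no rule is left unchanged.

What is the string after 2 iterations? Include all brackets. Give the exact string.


Answer: Y[A][AZ][Z][A][AZ][Z]

Derivation:
Step 0: Y
Step 1: Y[A][AZ][Z]
Step 2: Y[A][AZ][Z][A][AZ][Z]


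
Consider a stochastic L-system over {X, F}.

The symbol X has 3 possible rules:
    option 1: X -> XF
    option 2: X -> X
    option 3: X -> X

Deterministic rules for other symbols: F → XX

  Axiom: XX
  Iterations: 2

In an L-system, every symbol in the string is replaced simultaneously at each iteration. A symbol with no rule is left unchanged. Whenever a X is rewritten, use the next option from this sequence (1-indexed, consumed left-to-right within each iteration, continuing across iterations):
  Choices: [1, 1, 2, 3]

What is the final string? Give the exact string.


Answer: XXXXXX

Derivation:
Step 0: XX
Step 1: XFXF  (used choices [1, 1])
Step 2: XXXXXX  (used choices [2, 3])


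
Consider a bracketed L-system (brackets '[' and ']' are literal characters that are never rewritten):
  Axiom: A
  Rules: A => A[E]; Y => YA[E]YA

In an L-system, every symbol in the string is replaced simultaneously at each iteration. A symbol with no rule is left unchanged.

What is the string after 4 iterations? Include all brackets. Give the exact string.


Step 0: A
Step 1: A[E]
Step 2: A[E][E]
Step 3: A[E][E][E]
Step 4: A[E][E][E][E]

Answer: A[E][E][E][E]


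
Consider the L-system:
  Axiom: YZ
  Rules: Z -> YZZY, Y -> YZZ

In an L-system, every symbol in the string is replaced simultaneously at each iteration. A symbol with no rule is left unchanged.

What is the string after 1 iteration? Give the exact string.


Answer: YZZYZZY

Derivation:
Step 0: YZ
Step 1: YZZYZZY


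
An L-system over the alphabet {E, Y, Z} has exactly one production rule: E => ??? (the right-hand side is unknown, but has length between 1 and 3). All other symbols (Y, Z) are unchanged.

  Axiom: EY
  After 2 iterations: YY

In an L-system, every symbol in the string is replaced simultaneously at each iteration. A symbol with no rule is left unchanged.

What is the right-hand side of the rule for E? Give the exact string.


Trying E => Y:
  Step 0: EY
  Step 1: YY
  Step 2: YY
Matches the given result.

Answer: Y


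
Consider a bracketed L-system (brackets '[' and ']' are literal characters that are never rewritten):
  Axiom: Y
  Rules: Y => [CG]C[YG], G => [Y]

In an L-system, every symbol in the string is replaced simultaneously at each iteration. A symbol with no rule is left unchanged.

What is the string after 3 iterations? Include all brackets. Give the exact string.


Step 0: Y
Step 1: [CG]C[YG]
Step 2: [C[Y]]C[[CG]C[YG][Y]]
Step 3: [C[[CG]C[YG]]]C[[C[Y]]C[[CG]C[YG][Y]][[CG]C[YG]]]

Answer: [C[[CG]C[YG]]]C[[C[Y]]C[[CG]C[YG][Y]][[CG]C[YG]]]


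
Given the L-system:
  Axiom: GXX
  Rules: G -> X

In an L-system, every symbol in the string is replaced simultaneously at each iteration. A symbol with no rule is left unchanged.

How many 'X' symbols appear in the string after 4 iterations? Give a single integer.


Step 0: GXX  (2 'X')
Step 1: XXX  (3 'X')
Step 2: XXX  (3 'X')
Step 3: XXX  (3 'X')
Step 4: XXX  (3 'X')

Answer: 3


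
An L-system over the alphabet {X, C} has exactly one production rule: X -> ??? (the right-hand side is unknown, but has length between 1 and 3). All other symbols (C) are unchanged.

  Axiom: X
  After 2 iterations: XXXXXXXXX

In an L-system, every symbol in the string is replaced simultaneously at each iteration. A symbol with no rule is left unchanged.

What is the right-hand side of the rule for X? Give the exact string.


Trying X -> XXX:
  Step 0: X
  Step 1: XXX
  Step 2: XXXXXXXXX
Matches the given result.

Answer: XXX


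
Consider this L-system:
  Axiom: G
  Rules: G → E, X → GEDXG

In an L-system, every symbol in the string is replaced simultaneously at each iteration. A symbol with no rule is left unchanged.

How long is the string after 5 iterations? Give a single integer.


Answer: 1

Derivation:
Step 0: length = 1
Step 1: length = 1
Step 2: length = 1
Step 3: length = 1
Step 4: length = 1
Step 5: length = 1


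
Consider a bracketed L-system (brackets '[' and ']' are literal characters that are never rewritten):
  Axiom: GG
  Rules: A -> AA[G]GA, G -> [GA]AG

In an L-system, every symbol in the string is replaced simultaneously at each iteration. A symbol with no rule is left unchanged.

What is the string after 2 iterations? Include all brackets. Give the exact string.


Answer: [[GA]AGAA[G]GA]AA[G]GA[GA]AG[[GA]AGAA[G]GA]AA[G]GA[GA]AG

Derivation:
Step 0: GG
Step 1: [GA]AG[GA]AG
Step 2: [[GA]AGAA[G]GA]AA[G]GA[GA]AG[[GA]AGAA[G]GA]AA[G]GA[GA]AG


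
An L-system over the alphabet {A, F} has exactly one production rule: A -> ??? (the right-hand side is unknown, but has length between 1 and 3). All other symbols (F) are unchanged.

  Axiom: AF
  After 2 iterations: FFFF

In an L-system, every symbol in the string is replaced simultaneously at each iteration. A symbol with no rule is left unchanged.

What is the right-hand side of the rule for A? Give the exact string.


Trying A -> FFF:
  Step 0: AF
  Step 1: FFFF
  Step 2: FFFF
Matches the given result.

Answer: FFF


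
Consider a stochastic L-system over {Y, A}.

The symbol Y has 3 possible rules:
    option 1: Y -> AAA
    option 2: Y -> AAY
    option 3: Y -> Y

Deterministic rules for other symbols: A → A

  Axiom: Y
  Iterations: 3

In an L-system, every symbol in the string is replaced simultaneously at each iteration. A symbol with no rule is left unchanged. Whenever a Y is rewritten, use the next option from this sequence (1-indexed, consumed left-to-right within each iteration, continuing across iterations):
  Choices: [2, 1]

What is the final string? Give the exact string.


Answer: AAAAA

Derivation:
Step 0: Y
Step 1: AAY  (used choices [2])
Step 2: AAAAA  (used choices [1])
Step 3: AAAAA  (used choices [])


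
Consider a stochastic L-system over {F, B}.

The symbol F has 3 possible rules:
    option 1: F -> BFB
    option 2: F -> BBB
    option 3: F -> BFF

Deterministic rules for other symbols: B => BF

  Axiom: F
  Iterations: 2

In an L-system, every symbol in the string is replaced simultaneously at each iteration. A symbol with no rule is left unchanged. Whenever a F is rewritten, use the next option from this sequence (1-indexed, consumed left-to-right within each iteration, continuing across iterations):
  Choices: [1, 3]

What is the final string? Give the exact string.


Answer: BFBFFBF

Derivation:
Step 0: F
Step 1: BFB  (used choices [1])
Step 2: BFBFFBF  (used choices [3])


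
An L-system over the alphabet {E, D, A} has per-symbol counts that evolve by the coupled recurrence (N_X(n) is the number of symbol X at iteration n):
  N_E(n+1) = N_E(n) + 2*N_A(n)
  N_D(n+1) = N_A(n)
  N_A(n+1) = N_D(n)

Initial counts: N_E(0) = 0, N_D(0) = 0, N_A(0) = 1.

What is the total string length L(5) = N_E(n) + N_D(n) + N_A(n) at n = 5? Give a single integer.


Answer: 7

Derivation:
Step 0: N_E=0, N_D=0, N_A=1, L=1
Step 1: N_E=2, N_D=1, N_A=0, L=3
Step 2: N_E=2, N_D=0, N_A=1, L=3
Step 3: N_E=4, N_D=1, N_A=0, L=5
Step 4: N_E=4, N_D=0, N_A=1, L=5
Step 5: N_E=6, N_D=1, N_A=0, L=7


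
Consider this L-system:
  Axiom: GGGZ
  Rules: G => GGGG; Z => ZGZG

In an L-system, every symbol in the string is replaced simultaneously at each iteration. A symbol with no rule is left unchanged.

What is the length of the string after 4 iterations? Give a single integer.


Step 0: length = 4
Step 1: length = 16
Step 2: length = 64
Step 3: length = 256
Step 4: length = 1024

Answer: 1024


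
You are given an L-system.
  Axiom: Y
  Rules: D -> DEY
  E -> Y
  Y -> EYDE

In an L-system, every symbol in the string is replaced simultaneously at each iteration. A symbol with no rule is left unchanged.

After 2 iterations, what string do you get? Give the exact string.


Step 0: Y
Step 1: EYDE
Step 2: YEYDEDEYY

Answer: YEYDEDEYY


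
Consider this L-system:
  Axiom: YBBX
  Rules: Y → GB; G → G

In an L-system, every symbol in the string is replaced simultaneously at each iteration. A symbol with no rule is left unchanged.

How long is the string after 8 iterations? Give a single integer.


Step 0: length = 4
Step 1: length = 5
Step 2: length = 5
Step 3: length = 5
Step 4: length = 5
Step 5: length = 5
Step 6: length = 5
Step 7: length = 5
Step 8: length = 5

Answer: 5


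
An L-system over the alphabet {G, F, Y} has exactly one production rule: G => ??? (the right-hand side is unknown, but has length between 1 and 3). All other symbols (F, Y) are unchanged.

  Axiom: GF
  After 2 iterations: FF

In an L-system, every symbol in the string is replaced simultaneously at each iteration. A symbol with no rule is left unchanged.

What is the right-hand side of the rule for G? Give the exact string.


Answer: F

Derivation:
Trying G => F:
  Step 0: GF
  Step 1: FF
  Step 2: FF
Matches the given result.


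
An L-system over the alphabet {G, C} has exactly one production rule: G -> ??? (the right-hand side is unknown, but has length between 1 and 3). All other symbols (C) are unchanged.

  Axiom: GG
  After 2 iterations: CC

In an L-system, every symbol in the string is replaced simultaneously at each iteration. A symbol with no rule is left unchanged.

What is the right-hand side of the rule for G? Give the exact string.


Trying G -> C:
  Step 0: GG
  Step 1: CC
  Step 2: CC
Matches the given result.

Answer: C


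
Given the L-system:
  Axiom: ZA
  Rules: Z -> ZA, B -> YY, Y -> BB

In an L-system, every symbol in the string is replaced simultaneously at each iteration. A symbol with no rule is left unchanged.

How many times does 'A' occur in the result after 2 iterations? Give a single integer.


Answer: 3

Derivation:
Step 0: ZA  (1 'A')
Step 1: ZAA  (2 'A')
Step 2: ZAAA  (3 'A')


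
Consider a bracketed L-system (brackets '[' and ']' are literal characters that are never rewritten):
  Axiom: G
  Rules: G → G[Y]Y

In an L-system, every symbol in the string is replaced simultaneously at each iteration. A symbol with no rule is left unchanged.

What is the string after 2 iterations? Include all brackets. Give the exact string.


Answer: G[Y]Y[Y]Y

Derivation:
Step 0: G
Step 1: G[Y]Y
Step 2: G[Y]Y[Y]Y


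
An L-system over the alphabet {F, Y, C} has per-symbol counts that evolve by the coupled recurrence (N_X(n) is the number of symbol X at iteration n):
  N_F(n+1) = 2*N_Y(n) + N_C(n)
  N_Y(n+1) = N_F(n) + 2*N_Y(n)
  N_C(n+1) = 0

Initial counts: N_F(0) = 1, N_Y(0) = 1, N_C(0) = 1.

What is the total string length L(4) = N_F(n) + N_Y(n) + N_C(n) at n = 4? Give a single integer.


Step 0: N_F=1, N_Y=1, N_C=1, L=3
Step 1: N_F=3, N_Y=3, N_C=0, L=6
Step 2: N_F=6, N_Y=9, N_C=0, L=15
Step 3: N_F=18, N_Y=24, N_C=0, L=42
Step 4: N_F=48, N_Y=66, N_C=0, L=114

Answer: 114


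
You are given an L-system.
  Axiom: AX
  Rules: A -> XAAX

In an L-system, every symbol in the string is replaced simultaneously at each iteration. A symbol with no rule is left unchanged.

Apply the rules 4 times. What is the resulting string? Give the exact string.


Answer: XXXXAAXXAAXXXXAAXXAAXXXXXXAAXXAAXXXXAAXXAAXXXXX

Derivation:
Step 0: AX
Step 1: XAAXX
Step 2: XXAAXXAAXXX
Step 3: XXXAAXXAAXXXXAAXXAAXXXX
Step 4: XXXXAAXXAAXXXXAAXXAAXXXXXXAAXXAAXXXXAAXXAAXXXXX


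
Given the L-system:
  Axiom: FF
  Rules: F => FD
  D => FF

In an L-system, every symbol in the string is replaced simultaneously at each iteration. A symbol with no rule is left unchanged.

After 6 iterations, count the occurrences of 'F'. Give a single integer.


Answer: 86

Derivation:
Step 0: FF  (2 'F')
Step 1: FDFD  (2 'F')
Step 2: FDFFFDFF  (6 'F')
Step 3: FDFFFDFDFDFFFDFD  (10 'F')
Step 4: FDFFFDFDFDFFFDFFFDFFFDFDFDFFFDFF  (22 'F')
Step 5: FDFFFDFDFDFFFDFFFDFFFDFDFDFFFDFDFDFFFDFDFDFFFDFFFDFFFDFDFDFFFDFD  (42 'F')
Step 6: FDFFFDFDFDFFFDFFFDFFFDFDFDFFFDFDFDFFFDFDFDFFFDFFFDFFFDFDFDFFFDFFFDFFFDFDFDFFFDFFFDFFFDFDFDFFFDFDFDFFFDFDFDFFFDFFFDFFFDFDFDFFFDFF  (86 'F')


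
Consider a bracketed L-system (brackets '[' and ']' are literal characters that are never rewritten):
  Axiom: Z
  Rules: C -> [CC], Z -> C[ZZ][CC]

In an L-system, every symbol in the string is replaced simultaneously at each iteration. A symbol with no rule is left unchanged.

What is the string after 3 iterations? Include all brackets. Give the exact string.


Answer: [[CC][CC]][[CC][C[ZZ][CC]C[ZZ][CC]][[CC][CC]][CC][C[ZZ][CC]C[ZZ][CC]][[CC][CC]]][[[CC][CC]][[CC][CC]]]

Derivation:
Step 0: Z
Step 1: C[ZZ][CC]
Step 2: [CC][C[ZZ][CC]C[ZZ][CC]][[CC][CC]]
Step 3: [[CC][CC]][[CC][C[ZZ][CC]C[ZZ][CC]][[CC][CC]][CC][C[ZZ][CC]C[ZZ][CC]][[CC][CC]]][[[CC][CC]][[CC][CC]]]


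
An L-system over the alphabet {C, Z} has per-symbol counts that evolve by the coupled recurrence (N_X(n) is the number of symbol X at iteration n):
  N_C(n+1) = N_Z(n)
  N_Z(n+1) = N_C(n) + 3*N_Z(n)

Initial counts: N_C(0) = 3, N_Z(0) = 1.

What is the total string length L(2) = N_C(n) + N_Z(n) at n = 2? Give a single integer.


Answer: 25

Derivation:
Step 0: N_C=3, N_Z=1, L=4
Step 1: N_C=1, N_Z=6, L=7
Step 2: N_C=6, N_Z=19, L=25


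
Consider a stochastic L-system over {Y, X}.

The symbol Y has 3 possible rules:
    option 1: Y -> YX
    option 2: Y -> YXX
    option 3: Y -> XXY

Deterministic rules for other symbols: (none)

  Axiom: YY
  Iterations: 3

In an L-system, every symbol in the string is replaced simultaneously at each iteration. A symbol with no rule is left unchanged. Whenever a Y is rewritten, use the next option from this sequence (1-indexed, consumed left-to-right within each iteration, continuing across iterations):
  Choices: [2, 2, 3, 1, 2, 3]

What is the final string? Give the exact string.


Answer: XXYXXXXXXYXXX

Derivation:
Step 0: YY
Step 1: YXXYXX  (used choices [2, 2])
Step 2: XXYXXYXXX  (used choices [3, 1])
Step 3: XXYXXXXXXYXXX  (used choices [2, 3])


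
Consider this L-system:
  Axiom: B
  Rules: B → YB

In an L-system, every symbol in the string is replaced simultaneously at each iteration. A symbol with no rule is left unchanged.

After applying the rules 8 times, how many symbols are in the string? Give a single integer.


Step 0: length = 1
Step 1: length = 2
Step 2: length = 3
Step 3: length = 4
Step 4: length = 5
Step 5: length = 6
Step 6: length = 7
Step 7: length = 8
Step 8: length = 9

Answer: 9


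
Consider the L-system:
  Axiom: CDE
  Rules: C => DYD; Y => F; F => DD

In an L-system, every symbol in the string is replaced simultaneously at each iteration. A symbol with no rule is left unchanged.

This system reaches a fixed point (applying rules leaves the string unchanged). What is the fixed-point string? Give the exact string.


Answer: DDDDDE

Derivation:
Step 0: CDE
Step 1: DYDDE
Step 2: DFDDE
Step 3: DDDDDE
Step 4: DDDDDE  (unchanged — fixed point at step 3)


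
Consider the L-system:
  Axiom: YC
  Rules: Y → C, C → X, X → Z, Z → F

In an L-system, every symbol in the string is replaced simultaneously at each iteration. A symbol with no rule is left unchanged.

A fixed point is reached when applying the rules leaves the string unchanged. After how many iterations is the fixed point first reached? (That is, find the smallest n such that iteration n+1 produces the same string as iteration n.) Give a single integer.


Step 0: YC
Step 1: CX
Step 2: XZ
Step 3: ZF
Step 4: FF
Step 5: FF  (unchanged — fixed point at step 4)

Answer: 4


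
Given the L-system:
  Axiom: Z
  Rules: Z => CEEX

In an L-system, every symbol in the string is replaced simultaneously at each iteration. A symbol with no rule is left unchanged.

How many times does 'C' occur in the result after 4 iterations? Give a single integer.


Answer: 1

Derivation:
Step 0: Z  (0 'C')
Step 1: CEEX  (1 'C')
Step 2: CEEX  (1 'C')
Step 3: CEEX  (1 'C')
Step 4: CEEX  (1 'C')


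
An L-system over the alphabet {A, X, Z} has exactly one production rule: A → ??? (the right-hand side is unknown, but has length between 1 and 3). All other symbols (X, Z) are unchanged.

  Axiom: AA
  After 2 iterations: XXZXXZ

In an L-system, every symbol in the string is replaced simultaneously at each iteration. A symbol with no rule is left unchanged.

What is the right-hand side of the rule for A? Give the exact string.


Trying A → XXZ:
  Step 0: AA
  Step 1: XXZXXZ
  Step 2: XXZXXZ
Matches the given result.

Answer: XXZ


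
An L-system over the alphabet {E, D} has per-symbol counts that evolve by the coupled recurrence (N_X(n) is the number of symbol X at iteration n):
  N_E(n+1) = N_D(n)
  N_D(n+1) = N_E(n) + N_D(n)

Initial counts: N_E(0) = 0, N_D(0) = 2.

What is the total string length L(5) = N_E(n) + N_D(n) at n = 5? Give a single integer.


Step 0: N_E=0, N_D=2, L=2
Step 1: N_E=2, N_D=2, L=4
Step 2: N_E=2, N_D=4, L=6
Step 3: N_E=4, N_D=6, L=10
Step 4: N_E=6, N_D=10, L=16
Step 5: N_E=10, N_D=16, L=26

Answer: 26


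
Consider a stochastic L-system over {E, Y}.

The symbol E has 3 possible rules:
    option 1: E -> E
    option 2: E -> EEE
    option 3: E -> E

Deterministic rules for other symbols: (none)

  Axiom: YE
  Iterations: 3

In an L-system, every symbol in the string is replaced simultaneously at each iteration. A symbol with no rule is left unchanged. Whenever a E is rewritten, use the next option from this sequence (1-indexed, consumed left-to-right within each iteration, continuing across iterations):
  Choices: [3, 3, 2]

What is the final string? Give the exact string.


Answer: YEEE

Derivation:
Step 0: YE
Step 1: YE  (used choices [3])
Step 2: YE  (used choices [3])
Step 3: YEEE  (used choices [2])


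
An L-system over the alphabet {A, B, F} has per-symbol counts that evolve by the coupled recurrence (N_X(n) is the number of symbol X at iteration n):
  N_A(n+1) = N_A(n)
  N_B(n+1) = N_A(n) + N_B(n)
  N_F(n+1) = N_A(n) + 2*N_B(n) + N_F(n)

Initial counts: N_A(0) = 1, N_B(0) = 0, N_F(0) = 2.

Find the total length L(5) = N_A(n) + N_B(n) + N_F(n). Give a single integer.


Step 0: N_A=1, N_B=0, N_F=2, L=3
Step 1: N_A=1, N_B=1, N_F=3, L=5
Step 2: N_A=1, N_B=2, N_F=6, L=9
Step 3: N_A=1, N_B=3, N_F=11, L=15
Step 4: N_A=1, N_B=4, N_F=18, L=23
Step 5: N_A=1, N_B=5, N_F=27, L=33

Answer: 33


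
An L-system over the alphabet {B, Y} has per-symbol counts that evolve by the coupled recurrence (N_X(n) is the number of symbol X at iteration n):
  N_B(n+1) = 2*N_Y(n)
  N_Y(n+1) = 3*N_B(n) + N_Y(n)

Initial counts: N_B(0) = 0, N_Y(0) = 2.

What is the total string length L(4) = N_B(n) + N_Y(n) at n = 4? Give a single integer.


Step 0: N_B=0, N_Y=2, L=2
Step 1: N_B=4, N_Y=2, L=6
Step 2: N_B=4, N_Y=14, L=18
Step 3: N_B=28, N_Y=26, L=54
Step 4: N_B=52, N_Y=110, L=162

Answer: 162


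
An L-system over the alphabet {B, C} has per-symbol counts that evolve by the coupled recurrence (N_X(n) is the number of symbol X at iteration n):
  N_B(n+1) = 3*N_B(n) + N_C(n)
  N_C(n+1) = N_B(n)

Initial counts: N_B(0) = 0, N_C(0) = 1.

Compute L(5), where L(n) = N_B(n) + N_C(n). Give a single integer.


Answer: 142

Derivation:
Step 0: N_B=0, N_C=1, L=1
Step 1: N_B=1, N_C=0, L=1
Step 2: N_B=3, N_C=1, L=4
Step 3: N_B=10, N_C=3, L=13
Step 4: N_B=33, N_C=10, L=43
Step 5: N_B=109, N_C=33, L=142


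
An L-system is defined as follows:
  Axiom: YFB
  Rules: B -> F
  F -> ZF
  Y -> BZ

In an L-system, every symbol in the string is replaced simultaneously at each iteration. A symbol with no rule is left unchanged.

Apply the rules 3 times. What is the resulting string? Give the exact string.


Answer: ZFZZZZFZZF

Derivation:
Step 0: YFB
Step 1: BZZFF
Step 2: FZZZFZF
Step 3: ZFZZZZFZZF


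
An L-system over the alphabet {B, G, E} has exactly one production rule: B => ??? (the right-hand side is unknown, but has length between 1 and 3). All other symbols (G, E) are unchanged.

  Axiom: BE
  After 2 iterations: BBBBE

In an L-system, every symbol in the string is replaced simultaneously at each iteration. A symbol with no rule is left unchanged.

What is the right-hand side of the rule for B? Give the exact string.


Answer: BB

Derivation:
Trying B => BB:
  Step 0: BE
  Step 1: BBE
  Step 2: BBBBE
Matches the given result.


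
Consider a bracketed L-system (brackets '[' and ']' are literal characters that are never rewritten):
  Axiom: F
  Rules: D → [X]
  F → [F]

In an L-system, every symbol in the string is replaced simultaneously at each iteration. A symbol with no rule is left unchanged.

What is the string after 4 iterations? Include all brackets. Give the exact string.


Step 0: F
Step 1: [F]
Step 2: [[F]]
Step 3: [[[F]]]
Step 4: [[[[F]]]]

Answer: [[[[F]]]]


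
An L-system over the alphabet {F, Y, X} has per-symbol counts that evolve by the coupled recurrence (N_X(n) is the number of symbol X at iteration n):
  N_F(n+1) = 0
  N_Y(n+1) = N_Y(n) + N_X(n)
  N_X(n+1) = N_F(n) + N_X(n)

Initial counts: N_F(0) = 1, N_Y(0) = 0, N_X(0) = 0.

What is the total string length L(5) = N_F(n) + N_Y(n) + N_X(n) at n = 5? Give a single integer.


Step 0: N_F=1, N_Y=0, N_X=0, L=1
Step 1: N_F=0, N_Y=0, N_X=1, L=1
Step 2: N_F=0, N_Y=1, N_X=1, L=2
Step 3: N_F=0, N_Y=2, N_X=1, L=3
Step 4: N_F=0, N_Y=3, N_X=1, L=4
Step 5: N_F=0, N_Y=4, N_X=1, L=5

Answer: 5


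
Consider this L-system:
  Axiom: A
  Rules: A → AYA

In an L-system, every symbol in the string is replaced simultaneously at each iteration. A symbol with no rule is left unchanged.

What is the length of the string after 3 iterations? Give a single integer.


Answer: 15

Derivation:
Step 0: length = 1
Step 1: length = 3
Step 2: length = 7
Step 3: length = 15


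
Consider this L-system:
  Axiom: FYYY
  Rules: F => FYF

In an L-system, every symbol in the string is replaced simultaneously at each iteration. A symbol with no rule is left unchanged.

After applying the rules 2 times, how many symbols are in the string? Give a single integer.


Answer: 10

Derivation:
Step 0: length = 4
Step 1: length = 6
Step 2: length = 10


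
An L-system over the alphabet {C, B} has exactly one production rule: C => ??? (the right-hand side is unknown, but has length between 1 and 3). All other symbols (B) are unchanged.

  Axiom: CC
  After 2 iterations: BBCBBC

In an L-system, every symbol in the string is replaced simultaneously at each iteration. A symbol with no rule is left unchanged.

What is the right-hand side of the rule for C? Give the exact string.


Trying C => BC:
  Step 0: CC
  Step 1: BCBC
  Step 2: BBCBBC
Matches the given result.

Answer: BC


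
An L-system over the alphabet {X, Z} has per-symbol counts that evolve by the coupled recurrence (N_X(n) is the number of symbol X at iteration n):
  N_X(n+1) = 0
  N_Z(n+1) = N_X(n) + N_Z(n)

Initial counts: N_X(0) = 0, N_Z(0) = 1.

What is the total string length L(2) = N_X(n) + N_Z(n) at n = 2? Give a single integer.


Answer: 1

Derivation:
Step 0: N_X=0, N_Z=1, L=1
Step 1: N_X=0, N_Z=1, L=1
Step 2: N_X=0, N_Z=1, L=1


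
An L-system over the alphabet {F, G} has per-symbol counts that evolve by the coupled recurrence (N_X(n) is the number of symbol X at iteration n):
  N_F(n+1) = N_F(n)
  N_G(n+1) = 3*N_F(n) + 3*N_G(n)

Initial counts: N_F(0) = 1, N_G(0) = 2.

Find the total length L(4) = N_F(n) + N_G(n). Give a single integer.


Answer: 283

Derivation:
Step 0: N_F=1, N_G=2, L=3
Step 1: N_F=1, N_G=9, L=10
Step 2: N_F=1, N_G=30, L=31
Step 3: N_F=1, N_G=93, L=94
Step 4: N_F=1, N_G=282, L=283


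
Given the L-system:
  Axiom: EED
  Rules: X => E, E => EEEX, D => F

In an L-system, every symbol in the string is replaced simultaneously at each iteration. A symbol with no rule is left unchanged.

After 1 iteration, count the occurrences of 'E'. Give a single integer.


Step 0: EED  (2 'E')
Step 1: EEEXEEEXF  (6 'E')

Answer: 6


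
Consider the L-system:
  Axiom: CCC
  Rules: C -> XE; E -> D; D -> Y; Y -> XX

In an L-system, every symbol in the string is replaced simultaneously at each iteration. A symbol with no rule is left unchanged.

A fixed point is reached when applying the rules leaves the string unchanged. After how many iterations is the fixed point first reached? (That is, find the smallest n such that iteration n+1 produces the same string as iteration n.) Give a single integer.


Step 0: CCC
Step 1: XEXEXE
Step 2: XDXDXD
Step 3: XYXYXY
Step 4: XXXXXXXXX
Step 5: XXXXXXXXX  (unchanged — fixed point at step 4)

Answer: 4


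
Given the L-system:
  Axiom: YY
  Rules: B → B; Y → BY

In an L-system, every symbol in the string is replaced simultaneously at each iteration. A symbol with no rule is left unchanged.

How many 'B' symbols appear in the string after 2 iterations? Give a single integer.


Answer: 4

Derivation:
Step 0: YY  (0 'B')
Step 1: BYBY  (2 'B')
Step 2: BBYBBY  (4 'B')


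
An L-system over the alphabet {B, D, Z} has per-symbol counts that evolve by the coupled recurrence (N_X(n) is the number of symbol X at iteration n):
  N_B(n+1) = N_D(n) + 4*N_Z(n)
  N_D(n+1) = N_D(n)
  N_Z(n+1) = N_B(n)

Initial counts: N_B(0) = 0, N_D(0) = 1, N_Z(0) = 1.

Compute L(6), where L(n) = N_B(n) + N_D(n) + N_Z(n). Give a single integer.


Step 0: N_B=0, N_D=1, N_Z=1, L=2
Step 1: N_B=5, N_D=1, N_Z=0, L=6
Step 2: N_B=1, N_D=1, N_Z=5, L=7
Step 3: N_B=21, N_D=1, N_Z=1, L=23
Step 4: N_B=5, N_D=1, N_Z=21, L=27
Step 5: N_B=85, N_D=1, N_Z=5, L=91
Step 6: N_B=21, N_D=1, N_Z=85, L=107

Answer: 107


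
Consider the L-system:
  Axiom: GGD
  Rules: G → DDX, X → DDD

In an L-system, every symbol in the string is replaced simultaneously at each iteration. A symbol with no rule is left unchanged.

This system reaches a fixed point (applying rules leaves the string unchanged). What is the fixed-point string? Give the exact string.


Step 0: GGD
Step 1: DDXDDXD
Step 2: DDDDDDDDDDD
Step 3: DDDDDDDDDDD  (unchanged — fixed point at step 2)

Answer: DDDDDDDDDDD


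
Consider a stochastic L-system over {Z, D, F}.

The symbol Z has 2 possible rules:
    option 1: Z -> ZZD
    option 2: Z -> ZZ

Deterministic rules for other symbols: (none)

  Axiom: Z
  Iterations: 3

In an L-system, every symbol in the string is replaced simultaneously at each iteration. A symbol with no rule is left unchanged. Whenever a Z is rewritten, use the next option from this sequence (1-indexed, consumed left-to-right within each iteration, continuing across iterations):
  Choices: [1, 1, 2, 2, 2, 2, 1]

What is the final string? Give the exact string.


Answer: ZZZZDZZZZDD

Derivation:
Step 0: Z
Step 1: ZZD  (used choices [1])
Step 2: ZZDZZD  (used choices [1, 2])
Step 3: ZZZZDZZZZDD  (used choices [2, 2, 2, 1])


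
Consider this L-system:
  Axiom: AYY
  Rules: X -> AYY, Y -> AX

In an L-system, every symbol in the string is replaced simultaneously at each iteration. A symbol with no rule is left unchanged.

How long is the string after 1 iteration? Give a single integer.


Answer: 5

Derivation:
Step 0: length = 3
Step 1: length = 5


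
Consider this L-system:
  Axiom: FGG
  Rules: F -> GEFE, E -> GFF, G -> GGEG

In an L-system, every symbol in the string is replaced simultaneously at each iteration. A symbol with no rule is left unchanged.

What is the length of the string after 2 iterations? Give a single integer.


Answer: 44

Derivation:
Step 0: length = 3
Step 1: length = 12
Step 2: length = 44


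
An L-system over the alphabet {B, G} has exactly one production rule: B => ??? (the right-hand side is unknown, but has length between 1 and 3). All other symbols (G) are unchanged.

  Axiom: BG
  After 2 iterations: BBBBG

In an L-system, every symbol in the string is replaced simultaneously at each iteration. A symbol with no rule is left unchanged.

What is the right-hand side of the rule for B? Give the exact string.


Trying B => BB:
  Step 0: BG
  Step 1: BBG
  Step 2: BBBBG
Matches the given result.

Answer: BB


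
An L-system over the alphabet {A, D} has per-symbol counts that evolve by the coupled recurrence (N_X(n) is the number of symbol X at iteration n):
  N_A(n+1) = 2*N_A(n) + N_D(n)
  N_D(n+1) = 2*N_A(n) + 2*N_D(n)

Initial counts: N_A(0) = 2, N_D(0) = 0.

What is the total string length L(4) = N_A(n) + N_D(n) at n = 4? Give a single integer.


Answer: 328

Derivation:
Step 0: N_A=2, N_D=0, L=2
Step 1: N_A=4, N_D=4, L=8
Step 2: N_A=12, N_D=16, L=28
Step 3: N_A=40, N_D=56, L=96
Step 4: N_A=136, N_D=192, L=328


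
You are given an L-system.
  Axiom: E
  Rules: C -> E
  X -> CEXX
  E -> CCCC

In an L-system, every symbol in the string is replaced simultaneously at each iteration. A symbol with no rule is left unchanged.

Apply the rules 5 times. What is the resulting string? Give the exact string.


Step 0: E
Step 1: CCCC
Step 2: EEEE
Step 3: CCCCCCCCCCCCCCCC
Step 4: EEEEEEEEEEEEEEEE
Step 5: CCCCCCCCCCCCCCCCCCCCCCCCCCCCCCCCCCCCCCCCCCCCCCCCCCCCCCCCCCCCCCCC

Answer: CCCCCCCCCCCCCCCCCCCCCCCCCCCCCCCCCCCCCCCCCCCCCCCCCCCCCCCCCCCCCCCC


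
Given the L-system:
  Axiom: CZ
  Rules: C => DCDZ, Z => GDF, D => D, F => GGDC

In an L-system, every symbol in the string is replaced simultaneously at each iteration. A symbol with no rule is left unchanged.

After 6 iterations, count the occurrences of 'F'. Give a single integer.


Answer: 4

Derivation:
Step 0: CZ  (0 'F')
Step 1: DCDZGDF  (1 'F')
Step 2: DDCDZDGDFGDGGDC  (1 'F')
Step 3: DDDCDZDGDFDGDGGDCGDGGDDCDZ  (1 'F')
Step 4: DDDDCDZDGDFDGDGGDCDGDGGDDCDZGDGGDDDCDZDGDF  (2 'F')
Step 5: DDDDDCDZDGDFDGDGGDCDGDGGDDCDZDGDGGDDDCDZDGDFGDGGDDDDCDZDGDFDGDGGDC  (3 'F')
Step 6: DDDDDDCDZDGDFDGDGGDCDGDGGDDCDZDGDGGDDDCDZDGDFDGDGGDDDDCDZDGDFDGDGGDCGDGGDDDDDCDZDGDFDGDGGDCDGDGGDDCDZ  (4 'F')


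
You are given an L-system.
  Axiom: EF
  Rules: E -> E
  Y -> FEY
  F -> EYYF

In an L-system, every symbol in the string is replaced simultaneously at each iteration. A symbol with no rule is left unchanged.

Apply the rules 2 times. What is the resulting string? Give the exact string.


Answer: EEFEYFEYEYYF

Derivation:
Step 0: EF
Step 1: EEYYF
Step 2: EEFEYFEYEYYF


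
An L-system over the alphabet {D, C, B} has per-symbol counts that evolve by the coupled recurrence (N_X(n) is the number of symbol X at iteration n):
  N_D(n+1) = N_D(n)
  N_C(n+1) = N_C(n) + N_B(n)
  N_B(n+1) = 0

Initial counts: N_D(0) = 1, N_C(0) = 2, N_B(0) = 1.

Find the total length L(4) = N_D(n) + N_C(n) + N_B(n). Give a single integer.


Step 0: N_D=1, N_C=2, N_B=1, L=4
Step 1: N_D=1, N_C=3, N_B=0, L=4
Step 2: N_D=1, N_C=3, N_B=0, L=4
Step 3: N_D=1, N_C=3, N_B=0, L=4
Step 4: N_D=1, N_C=3, N_B=0, L=4

Answer: 4


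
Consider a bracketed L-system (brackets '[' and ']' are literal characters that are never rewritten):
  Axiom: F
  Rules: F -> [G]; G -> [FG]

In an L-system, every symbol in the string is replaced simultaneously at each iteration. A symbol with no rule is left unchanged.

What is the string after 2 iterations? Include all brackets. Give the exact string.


Step 0: F
Step 1: [G]
Step 2: [[FG]]

Answer: [[FG]]


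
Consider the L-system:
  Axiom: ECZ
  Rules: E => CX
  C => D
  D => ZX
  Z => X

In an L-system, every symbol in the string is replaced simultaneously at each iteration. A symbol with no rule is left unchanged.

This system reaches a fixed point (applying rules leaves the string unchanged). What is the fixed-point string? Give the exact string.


Step 0: ECZ
Step 1: CXDX
Step 2: DXZXX
Step 3: ZXXXXX
Step 4: XXXXXX
Step 5: XXXXXX  (unchanged — fixed point at step 4)

Answer: XXXXXX


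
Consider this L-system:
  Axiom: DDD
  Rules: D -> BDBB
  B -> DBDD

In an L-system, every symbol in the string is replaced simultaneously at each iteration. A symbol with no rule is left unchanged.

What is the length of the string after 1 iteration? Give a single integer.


Answer: 12

Derivation:
Step 0: length = 3
Step 1: length = 12


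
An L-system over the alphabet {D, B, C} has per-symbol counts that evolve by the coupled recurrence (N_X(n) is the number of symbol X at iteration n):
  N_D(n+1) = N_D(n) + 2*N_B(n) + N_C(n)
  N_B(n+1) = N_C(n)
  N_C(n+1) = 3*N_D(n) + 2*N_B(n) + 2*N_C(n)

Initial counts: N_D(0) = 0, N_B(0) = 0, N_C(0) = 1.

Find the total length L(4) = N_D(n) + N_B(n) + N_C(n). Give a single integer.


Step 0: N_D=0, N_B=0, N_C=1, L=1
Step 1: N_D=1, N_B=1, N_C=2, L=4
Step 2: N_D=5, N_B=2, N_C=9, L=16
Step 3: N_D=18, N_B=9, N_C=37, L=64
Step 4: N_D=73, N_B=37, N_C=146, L=256

Answer: 256
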